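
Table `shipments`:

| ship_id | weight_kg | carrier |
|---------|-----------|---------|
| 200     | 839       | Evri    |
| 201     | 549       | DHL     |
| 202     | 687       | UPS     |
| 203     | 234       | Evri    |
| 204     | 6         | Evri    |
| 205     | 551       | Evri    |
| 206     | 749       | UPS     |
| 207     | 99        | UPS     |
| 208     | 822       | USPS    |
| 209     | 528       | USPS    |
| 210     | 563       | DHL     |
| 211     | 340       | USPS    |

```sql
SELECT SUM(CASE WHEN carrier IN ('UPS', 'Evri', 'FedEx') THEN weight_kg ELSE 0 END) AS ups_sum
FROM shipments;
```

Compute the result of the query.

3165

ship_id=200: ✓ → 839
ship_id=201: ✗
ship_id=202: ✓ → 687
ship_id=203: ✓ → 234
ship_id=204: ✓ → 6
ship_id=205: ✓ → 551
ship_id=206: ✓ → 749
ship_id=207: ✓ → 99
ship_id=208: ✗
ship_id=209: ✗
ship_id=210: ✗
ship_id=211: ✗
ups_sum = 839 + 687 + 234 + 6 + 551 + 749 + 99 = 3165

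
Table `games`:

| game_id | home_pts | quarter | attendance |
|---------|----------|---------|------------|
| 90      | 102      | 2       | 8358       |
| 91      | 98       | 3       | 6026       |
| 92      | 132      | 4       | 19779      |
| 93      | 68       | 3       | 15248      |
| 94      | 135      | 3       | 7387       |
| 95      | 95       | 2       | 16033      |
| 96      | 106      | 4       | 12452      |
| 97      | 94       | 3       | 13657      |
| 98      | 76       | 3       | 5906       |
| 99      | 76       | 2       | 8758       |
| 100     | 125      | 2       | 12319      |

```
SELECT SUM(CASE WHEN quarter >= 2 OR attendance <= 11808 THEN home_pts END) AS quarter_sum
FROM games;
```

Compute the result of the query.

1107

game_id=90: ✓ → 102
game_id=91: ✓ → 98
game_id=92: ✓ → 132
game_id=93: ✓ → 68
game_id=94: ✓ → 135
game_id=95: ✓ → 95
game_id=96: ✓ → 106
game_id=97: ✓ → 94
game_id=98: ✓ → 76
game_id=99: ✓ → 76
game_id=100: ✓ → 125
quarter_sum = 102 + 98 + 132 + 68 + 135 + 95 + 106 + 94 + 76 + 76 + 125 = 1107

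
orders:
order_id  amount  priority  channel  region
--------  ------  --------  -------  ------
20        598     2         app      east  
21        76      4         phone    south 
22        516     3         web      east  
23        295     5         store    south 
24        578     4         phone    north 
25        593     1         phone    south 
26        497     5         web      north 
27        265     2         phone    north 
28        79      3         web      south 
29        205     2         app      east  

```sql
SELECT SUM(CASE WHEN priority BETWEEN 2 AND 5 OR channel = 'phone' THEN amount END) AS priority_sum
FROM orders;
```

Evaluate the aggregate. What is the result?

3702

order_id=20: ✓ → 598
order_id=21: ✓ → 76
order_id=22: ✓ → 516
order_id=23: ✓ → 295
order_id=24: ✓ → 578
order_id=25: ✓ → 593
order_id=26: ✓ → 497
order_id=27: ✓ → 265
order_id=28: ✓ → 79
order_id=29: ✓ → 205
priority_sum = 598 + 76 + 516 + 295 + 578 + 593 + 497 + 265 + 79 + 205 = 3702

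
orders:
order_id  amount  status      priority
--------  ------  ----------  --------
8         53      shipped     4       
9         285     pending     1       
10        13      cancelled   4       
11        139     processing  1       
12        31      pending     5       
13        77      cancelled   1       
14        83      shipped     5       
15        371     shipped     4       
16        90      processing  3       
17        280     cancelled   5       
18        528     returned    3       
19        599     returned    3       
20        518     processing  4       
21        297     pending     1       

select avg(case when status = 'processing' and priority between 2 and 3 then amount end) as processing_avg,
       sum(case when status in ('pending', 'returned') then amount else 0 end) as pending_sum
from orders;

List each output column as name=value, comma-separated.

processing_avg=90, pending_sum=1740

[processing_avg: status = 'processing' and priority between 2 and 3]
order_id=8: ✗
order_id=9: ✗
order_id=10: ✗
order_id=11: ✗
order_id=12: ✗
order_id=13: ✗
order_id=14: ✗
order_id=15: ✗
order_id=16: ✓ → 90
order_id=17: ✗
order_id=18: ✗
order_id=19: ✗
order_id=20: ✗
order_id=21: ✗
processing_avg = 90
—
[pending_sum: status in ('pending', 'returned')]
order_id=8: ✗
order_id=9: ✓ → 285
order_id=10: ✗
order_id=11: ✗
order_id=12: ✓ → 31
order_id=13: ✗
order_id=14: ✗
order_id=15: ✗
order_id=16: ✗
order_id=17: ✗
order_id=18: ✓ → 528
order_id=19: ✓ → 599
order_id=20: ✗
order_id=21: ✓ → 297
pending_sum = 285 + 31 + 528 + 599 + 297 = 1740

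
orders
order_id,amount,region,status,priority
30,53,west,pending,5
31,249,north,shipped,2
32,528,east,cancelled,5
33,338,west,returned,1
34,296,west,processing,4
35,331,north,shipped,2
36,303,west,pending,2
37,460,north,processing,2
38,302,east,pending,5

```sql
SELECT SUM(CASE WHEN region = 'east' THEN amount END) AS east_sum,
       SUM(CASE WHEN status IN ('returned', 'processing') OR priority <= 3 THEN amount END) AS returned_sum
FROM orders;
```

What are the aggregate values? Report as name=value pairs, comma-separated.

[east_sum: region = 'east']
order_id=30: ✗
order_id=31: ✗
order_id=32: ✓ → 528
order_id=33: ✗
order_id=34: ✗
order_id=35: ✗
order_id=36: ✗
order_id=37: ✗
order_id=38: ✓ → 302
east_sum = 528 + 302 = 830
—
[returned_sum: status IN ('returned', 'processing') OR priority <= 3]
order_id=30: ✗
order_id=31: ✓ → 249
order_id=32: ✗
order_id=33: ✓ → 338
order_id=34: ✓ → 296
order_id=35: ✓ → 331
order_id=36: ✓ → 303
order_id=37: ✓ → 460
order_id=38: ✗
returned_sum = 249 + 338 + 296 + 331 + 303 + 460 = 1977

east_sum=830, returned_sum=1977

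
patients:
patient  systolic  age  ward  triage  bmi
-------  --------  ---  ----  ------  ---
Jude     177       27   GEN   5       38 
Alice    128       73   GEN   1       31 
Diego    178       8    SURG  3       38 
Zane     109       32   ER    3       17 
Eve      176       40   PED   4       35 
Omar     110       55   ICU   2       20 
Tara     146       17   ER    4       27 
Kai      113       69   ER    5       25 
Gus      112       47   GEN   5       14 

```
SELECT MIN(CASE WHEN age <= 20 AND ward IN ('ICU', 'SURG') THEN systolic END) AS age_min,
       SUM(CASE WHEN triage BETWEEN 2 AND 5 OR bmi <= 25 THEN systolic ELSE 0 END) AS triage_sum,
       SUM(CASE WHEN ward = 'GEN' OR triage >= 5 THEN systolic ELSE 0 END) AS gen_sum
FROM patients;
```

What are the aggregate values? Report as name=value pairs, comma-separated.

[age_min: age <= 20 AND ward IN ('ICU', 'SURG')]
patient=Jude: ✗
patient=Alice: ✗
patient=Diego: ✓ → 178
patient=Zane: ✗
patient=Eve: ✗
patient=Omar: ✗
patient=Tara: ✗
patient=Kai: ✗
patient=Gus: ✗
age_min = MIN(178) = 178
—
[triage_sum: triage BETWEEN 2 AND 5 OR bmi <= 25]
patient=Jude: ✓ → 177
patient=Alice: ✗
patient=Diego: ✓ → 178
patient=Zane: ✓ → 109
patient=Eve: ✓ → 176
patient=Omar: ✓ → 110
patient=Tara: ✓ → 146
patient=Kai: ✓ → 113
patient=Gus: ✓ → 112
triage_sum = 177 + 178 + 109 + 176 + 110 + 146 + 113 + 112 = 1121
—
[gen_sum: ward = 'GEN' OR triage >= 5]
patient=Jude: ✓ → 177
patient=Alice: ✓ → 128
patient=Diego: ✗
patient=Zane: ✗
patient=Eve: ✗
patient=Omar: ✗
patient=Tara: ✗
patient=Kai: ✓ → 113
patient=Gus: ✓ → 112
gen_sum = 177 + 128 + 113 + 112 = 530

age_min=178, triage_sum=1121, gen_sum=530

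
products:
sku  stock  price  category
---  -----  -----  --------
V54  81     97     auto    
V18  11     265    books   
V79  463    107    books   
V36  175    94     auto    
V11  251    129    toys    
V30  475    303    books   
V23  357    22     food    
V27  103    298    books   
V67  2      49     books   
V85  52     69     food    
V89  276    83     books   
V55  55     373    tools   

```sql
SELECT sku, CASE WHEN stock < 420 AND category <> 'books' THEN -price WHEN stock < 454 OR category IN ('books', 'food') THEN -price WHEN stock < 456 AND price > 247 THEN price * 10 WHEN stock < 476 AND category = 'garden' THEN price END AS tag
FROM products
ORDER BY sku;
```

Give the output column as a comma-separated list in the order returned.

-129, -265, -22, -298, -303, -94, -97, -373, -49, -107, -69, -83

sku=V11: stock < 420 AND category <> 'books' → -129
sku=V18: stock < 454 OR category IN ('books', 'food') → -265
sku=V23: stock < 420 AND category <> 'books' → -22
sku=V27: stock < 454 OR category IN ('books', 'food') → -298
sku=V30: stock < 454 OR category IN ('books', 'food') → -303
sku=V36: stock < 420 AND category <> 'books' → -94
sku=V54: stock < 420 AND category <> 'books' → -97
sku=V55: stock < 420 AND category <> 'books' → -373
sku=V67: stock < 454 OR category IN ('books', 'food') → -49
sku=V79: stock < 454 OR category IN ('books', 'food') → -107
sku=V85: stock < 420 AND category <> 'books' → -69
sku=V89: stock < 454 OR category IN ('books', 'food') → -83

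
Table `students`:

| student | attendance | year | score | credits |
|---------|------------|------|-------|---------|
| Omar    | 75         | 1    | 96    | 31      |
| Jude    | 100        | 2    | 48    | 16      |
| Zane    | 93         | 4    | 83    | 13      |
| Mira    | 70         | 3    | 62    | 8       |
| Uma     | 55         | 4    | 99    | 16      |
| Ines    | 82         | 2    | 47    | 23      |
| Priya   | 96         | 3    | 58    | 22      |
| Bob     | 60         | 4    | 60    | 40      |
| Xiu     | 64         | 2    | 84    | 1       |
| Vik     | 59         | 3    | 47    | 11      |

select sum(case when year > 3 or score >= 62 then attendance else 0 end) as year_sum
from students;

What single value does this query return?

417

student=Omar: ✓ → 75
student=Jude: ✗
student=Zane: ✓ → 93
student=Mira: ✓ → 70
student=Uma: ✓ → 55
student=Ines: ✗
student=Priya: ✗
student=Bob: ✓ → 60
student=Xiu: ✓ → 64
student=Vik: ✗
year_sum = 75 + 93 + 70 + 55 + 60 + 64 = 417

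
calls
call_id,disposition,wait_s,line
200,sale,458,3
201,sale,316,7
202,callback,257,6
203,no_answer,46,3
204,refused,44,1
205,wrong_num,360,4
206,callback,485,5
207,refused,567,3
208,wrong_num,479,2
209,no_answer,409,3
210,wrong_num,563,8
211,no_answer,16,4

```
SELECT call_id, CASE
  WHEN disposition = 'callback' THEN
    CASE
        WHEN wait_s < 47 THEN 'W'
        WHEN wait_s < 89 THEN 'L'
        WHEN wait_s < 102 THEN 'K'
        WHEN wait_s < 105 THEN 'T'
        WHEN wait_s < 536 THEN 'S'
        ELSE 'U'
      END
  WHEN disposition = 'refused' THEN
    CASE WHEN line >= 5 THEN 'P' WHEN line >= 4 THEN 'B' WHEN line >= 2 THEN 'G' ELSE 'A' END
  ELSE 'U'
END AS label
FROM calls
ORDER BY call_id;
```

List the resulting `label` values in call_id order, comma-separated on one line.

call_id=200: disposition='sale' → outer ELSE → U
call_id=201: disposition='sale' → outer ELSE → U
call_id=202: disposition='callback' → inner[wait_s < 536] → S
call_id=203: disposition='no_answer' → outer ELSE → U
call_id=204: disposition='refused' → inner[ELSE] → A
call_id=205: disposition='wrong_num' → outer ELSE → U
call_id=206: disposition='callback' → inner[wait_s < 536] → S
call_id=207: disposition='refused' → inner[line >= 2] → G
call_id=208: disposition='wrong_num' → outer ELSE → U
call_id=209: disposition='no_answer' → outer ELSE → U
call_id=210: disposition='wrong_num' → outer ELSE → U
call_id=211: disposition='no_answer' → outer ELSE → U

U, U, S, U, A, U, S, G, U, U, U, U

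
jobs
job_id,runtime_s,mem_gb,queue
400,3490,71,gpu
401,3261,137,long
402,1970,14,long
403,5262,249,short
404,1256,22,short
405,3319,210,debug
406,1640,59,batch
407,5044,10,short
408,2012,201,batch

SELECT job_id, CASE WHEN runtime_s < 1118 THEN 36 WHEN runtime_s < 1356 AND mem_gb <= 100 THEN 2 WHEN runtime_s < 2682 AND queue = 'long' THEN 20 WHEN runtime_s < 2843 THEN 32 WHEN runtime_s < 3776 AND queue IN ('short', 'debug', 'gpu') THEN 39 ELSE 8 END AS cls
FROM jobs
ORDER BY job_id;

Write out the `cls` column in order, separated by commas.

39, 8, 20, 8, 2, 39, 32, 8, 32

job_id=400: runtime_s < 3776 AND queue IN ('short', 'debug', 'gpu') → 39
job_id=401: ELSE → 8
job_id=402: runtime_s < 2682 AND queue = 'long' → 20
job_id=403: ELSE → 8
job_id=404: runtime_s < 1356 AND mem_gb <= 100 → 2
job_id=405: runtime_s < 3776 AND queue IN ('short', 'debug', 'gpu') → 39
job_id=406: runtime_s < 2843 → 32
job_id=407: ELSE → 8
job_id=408: runtime_s < 2843 → 32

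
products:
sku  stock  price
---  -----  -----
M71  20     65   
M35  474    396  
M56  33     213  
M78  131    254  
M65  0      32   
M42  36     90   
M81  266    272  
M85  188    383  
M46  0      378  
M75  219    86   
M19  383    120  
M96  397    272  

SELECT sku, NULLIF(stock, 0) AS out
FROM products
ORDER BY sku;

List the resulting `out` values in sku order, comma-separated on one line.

383, 474, 36, NULL, 33, NULL, 20, 219, 131, 266, 188, 397

sku=M19: stock=383 vs 0: differ → 383
sku=M35: stock=474 vs 0: differ → 474
sku=M42: stock=36 vs 0: differ → 36
sku=M46: stock=0 vs 0: equal → NULL
sku=M56: stock=33 vs 0: differ → 33
sku=M65: stock=0 vs 0: equal → NULL
sku=M71: stock=20 vs 0: differ → 20
sku=M75: stock=219 vs 0: differ → 219
sku=M78: stock=131 vs 0: differ → 131
sku=M81: stock=266 vs 0: differ → 266
sku=M85: stock=188 vs 0: differ → 188
sku=M96: stock=397 vs 0: differ → 397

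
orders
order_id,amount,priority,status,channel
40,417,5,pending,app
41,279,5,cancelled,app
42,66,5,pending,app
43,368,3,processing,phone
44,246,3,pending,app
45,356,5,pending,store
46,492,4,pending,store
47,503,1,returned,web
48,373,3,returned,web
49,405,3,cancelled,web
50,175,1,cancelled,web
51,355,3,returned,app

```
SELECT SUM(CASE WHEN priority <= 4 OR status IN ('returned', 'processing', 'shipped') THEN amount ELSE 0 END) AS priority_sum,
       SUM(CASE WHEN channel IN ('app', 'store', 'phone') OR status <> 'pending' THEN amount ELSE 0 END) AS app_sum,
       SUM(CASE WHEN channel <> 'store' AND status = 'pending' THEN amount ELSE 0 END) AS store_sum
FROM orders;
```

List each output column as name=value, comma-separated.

[priority_sum: priority <= 4 OR status IN ('returned', 'processing', 'shipped')]
order_id=40: ✗
order_id=41: ✗
order_id=42: ✗
order_id=43: ✓ → 368
order_id=44: ✓ → 246
order_id=45: ✗
order_id=46: ✓ → 492
order_id=47: ✓ → 503
order_id=48: ✓ → 373
order_id=49: ✓ → 405
order_id=50: ✓ → 175
order_id=51: ✓ → 355
priority_sum = 368 + 246 + 492 + 503 + 373 + 405 + 175 + 355 = 2917
—
[app_sum: channel IN ('app', 'store', 'phone') OR status <> 'pending']
order_id=40: ✓ → 417
order_id=41: ✓ → 279
order_id=42: ✓ → 66
order_id=43: ✓ → 368
order_id=44: ✓ → 246
order_id=45: ✓ → 356
order_id=46: ✓ → 492
order_id=47: ✓ → 503
order_id=48: ✓ → 373
order_id=49: ✓ → 405
order_id=50: ✓ → 175
order_id=51: ✓ → 355
app_sum = 417 + 279 + 66 + 368 + 246 + 356 + 492 + 503 + 373 + 405 + 175 + 355 = 4035
—
[store_sum: channel <> 'store' AND status = 'pending']
order_id=40: ✓ → 417
order_id=41: ✗
order_id=42: ✓ → 66
order_id=43: ✗
order_id=44: ✓ → 246
order_id=45: ✗
order_id=46: ✗
order_id=47: ✗
order_id=48: ✗
order_id=49: ✗
order_id=50: ✗
order_id=51: ✗
store_sum = 417 + 66 + 246 = 729

priority_sum=2917, app_sum=4035, store_sum=729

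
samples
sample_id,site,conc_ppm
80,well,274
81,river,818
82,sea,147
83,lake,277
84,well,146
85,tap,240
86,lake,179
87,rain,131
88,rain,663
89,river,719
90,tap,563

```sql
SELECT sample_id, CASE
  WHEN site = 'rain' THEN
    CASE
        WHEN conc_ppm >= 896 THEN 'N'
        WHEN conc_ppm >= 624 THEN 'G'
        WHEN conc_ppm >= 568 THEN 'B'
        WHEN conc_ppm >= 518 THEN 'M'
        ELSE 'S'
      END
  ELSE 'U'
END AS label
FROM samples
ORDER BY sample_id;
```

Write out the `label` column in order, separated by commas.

U, U, U, U, U, U, U, S, G, U, U

sample_id=80: site='well' → outer ELSE → U
sample_id=81: site='river' → outer ELSE → U
sample_id=82: site='sea' → outer ELSE → U
sample_id=83: site='lake' → outer ELSE → U
sample_id=84: site='well' → outer ELSE → U
sample_id=85: site='tap' → outer ELSE → U
sample_id=86: site='lake' → outer ELSE → U
sample_id=87: site='rain' → inner[ELSE] → S
sample_id=88: site='rain' → inner[conc_ppm >= 624] → G
sample_id=89: site='river' → outer ELSE → U
sample_id=90: site='tap' → outer ELSE → U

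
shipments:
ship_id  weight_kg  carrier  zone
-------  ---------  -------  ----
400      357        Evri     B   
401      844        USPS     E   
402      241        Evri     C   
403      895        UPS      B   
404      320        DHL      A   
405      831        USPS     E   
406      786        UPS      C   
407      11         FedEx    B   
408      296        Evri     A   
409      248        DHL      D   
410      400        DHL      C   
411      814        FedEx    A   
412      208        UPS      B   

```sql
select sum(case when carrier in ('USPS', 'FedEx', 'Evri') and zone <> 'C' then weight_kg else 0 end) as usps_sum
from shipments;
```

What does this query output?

ship_id=400: ✓ → 357
ship_id=401: ✓ → 844
ship_id=402: ✗
ship_id=403: ✗
ship_id=404: ✗
ship_id=405: ✓ → 831
ship_id=406: ✗
ship_id=407: ✓ → 11
ship_id=408: ✓ → 296
ship_id=409: ✗
ship_id=410: ✗
ship_id=411: ✓ → 814
ship_id=412: ✗
usps_sum = 357 + 844 + 831 + 11 + 296 + 814 = 3153

3153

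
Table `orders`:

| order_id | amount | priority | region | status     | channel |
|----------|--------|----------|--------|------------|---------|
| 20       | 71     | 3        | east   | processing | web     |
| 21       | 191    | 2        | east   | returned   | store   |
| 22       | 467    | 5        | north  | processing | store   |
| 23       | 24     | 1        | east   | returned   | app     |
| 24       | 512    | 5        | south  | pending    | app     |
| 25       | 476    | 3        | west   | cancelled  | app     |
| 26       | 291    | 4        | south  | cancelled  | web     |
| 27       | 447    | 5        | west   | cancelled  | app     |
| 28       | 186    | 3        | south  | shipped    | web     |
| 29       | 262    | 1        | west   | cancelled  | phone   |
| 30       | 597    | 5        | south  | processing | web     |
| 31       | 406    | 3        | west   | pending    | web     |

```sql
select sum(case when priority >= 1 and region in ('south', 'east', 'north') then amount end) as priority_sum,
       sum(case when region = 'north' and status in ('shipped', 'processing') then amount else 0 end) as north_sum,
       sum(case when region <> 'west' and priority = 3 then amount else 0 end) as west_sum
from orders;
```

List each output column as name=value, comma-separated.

[priority_sum: priority >= 1 and region in ('south', 'east', 'north')]
order_id=20: ✓ → 71
order_id=21: ✓ → 191
order_id=22: ✓ → 467
order_id=23: ✓ → 24
order_id=24: ✓ → 512
order_id=25: ✗
order_id=26: ✓ → 291
order_id=27: ✗
order_id=28: ✓ → 186
order_id=29: ✗
order_id=30: ✓ → 597
order_id=31: ✗
priority_sum = 71 + 191 + 467 + 24 + 512 + 291 + 186 + 597 = 2339
—
[north_sum: region = 'north' and status in ('shipped', 'processing')]
order_id=20: ✗
order_id=21: ✗
order_id=22: ✓ → 467
order_id=23: ✗
order_id=24: ✗
order_id=25: ✗
order_id=26: ✗
order_id=27: ✗
order_id=28: ✗
order_id=29: ✗
order_id=30: ✗
order_id=31: ✗
north_sum = 467
—
[west_sum: region <> 'west' and priority = 3]
order_id=20: ✓ → 71
order_id=21: ✗
order_id=22: ✗
order_id=23: ✗
order_id=24: ✗
order_id=25: ✗
order_id=26: ✗
order_id=27: ✗
order_id=28: ✓ → 186
order_id=29: ✗
order_id=30: ✗
order_id=31: ✗
west_sum = 71 + 186 = 257

priority_sum=2339, north_sum=467, west_sum=257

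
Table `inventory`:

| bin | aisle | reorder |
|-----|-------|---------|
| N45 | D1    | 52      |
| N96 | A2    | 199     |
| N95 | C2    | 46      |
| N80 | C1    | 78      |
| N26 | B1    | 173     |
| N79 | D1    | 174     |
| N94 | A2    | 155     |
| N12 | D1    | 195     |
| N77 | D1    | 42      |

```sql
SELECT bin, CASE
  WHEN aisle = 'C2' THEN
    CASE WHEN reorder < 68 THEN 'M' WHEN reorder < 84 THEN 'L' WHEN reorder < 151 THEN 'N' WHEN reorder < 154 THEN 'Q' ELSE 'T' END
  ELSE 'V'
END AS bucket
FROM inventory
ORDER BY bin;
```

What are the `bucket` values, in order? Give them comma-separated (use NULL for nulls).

V, V, V, V, V, V, V, M, V

bin=N12: aisle='D1' → outer ELSE → V
bin=N26: aisle='B1' → outer ELSE → V
bin=N45: aisle='D1' → outer ELSE → V
bin=N77: aisle='D1' → outer ELSE → V
bin=N79: aisle='D1' → outer ELSE → V
bin=N80: aisle='C1' → outer ELSE → V
bin=N94: aisle='A2' → outer ELSE → V
bin=N95: aisle='C2' → inner[reorder < 68] → M
bin=N96: aisle='A2' → outer ELSE → V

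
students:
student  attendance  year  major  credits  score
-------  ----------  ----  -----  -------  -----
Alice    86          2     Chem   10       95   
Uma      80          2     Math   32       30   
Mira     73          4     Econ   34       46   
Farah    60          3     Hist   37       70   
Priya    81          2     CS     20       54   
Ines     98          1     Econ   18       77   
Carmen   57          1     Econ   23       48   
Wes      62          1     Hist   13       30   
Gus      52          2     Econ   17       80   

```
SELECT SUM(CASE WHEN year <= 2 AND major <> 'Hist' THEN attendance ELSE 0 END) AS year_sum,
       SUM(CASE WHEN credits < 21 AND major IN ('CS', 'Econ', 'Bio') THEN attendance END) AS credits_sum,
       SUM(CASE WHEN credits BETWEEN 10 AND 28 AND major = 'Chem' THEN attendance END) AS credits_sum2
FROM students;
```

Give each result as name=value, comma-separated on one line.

[year_sum: year <= 2 AND major <> 'Hist']
student=Alice: ✓ → 86
student=Uma: ✓ → 80
student=Mira: ✗
student=Farah: ✗
student=Priya: ✓ → 81
student=Ines: ✓ → 98
student=Carmen: ✓ → 57
student=Wes: ✗
student=Gus: ✓ → 52
year_sum = 86 + 80 + 81 + 98 + 57 + 52 = 454
—
[credits_sum: credits < 21 AND major IN ('CS', 'Econ', 'Bio')]
student=Alice: ✗
student=Uma: ✗
student=Mira: ✗
student=Farah: ✗
student=Priya: ✓ → 81
student=Ines: ✓ → 98
student=Carmen: ✗
student=Wes: ✗
student=Gus: ✓ → 52
credits_sum = 81 + 98 + 52 = 231
—
[credits_sum2: credits BETWEEN 10 AND 28 AND major = 'Chem']
student=Alice: ✓ → 86
student=Uma: ✗
student=Mira: ✗
student=Farah: ✗
student=Priya: ✗
student=Ines: ✗
student=Carmen: ✗
student=Wes: ✗
student=Gus: ✗
credits_sum2 = 86

year_sum=454, credits_sum=231, credits_sum2=86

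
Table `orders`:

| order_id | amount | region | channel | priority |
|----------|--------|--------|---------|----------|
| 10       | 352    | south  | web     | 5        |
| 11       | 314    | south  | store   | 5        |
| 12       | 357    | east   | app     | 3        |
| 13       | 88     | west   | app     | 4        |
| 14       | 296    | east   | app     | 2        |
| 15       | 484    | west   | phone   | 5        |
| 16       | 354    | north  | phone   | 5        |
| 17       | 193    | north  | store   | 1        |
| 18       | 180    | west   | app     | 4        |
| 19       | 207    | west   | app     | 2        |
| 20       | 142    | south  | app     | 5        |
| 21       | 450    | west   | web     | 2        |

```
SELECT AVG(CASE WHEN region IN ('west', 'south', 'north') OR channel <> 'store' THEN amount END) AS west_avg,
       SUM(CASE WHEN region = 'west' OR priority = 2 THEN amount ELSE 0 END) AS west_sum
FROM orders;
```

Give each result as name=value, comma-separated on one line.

[west_avg: region IN ('west', 'south', 'north') OR channel <> 'store']
order_id=10: ✓ → 352
order_id=11: ✓ → 314
order_id=12: ✓ → 357
order_id=13: ✓ → 88
order_id=14: ✓ → 296
order_id=15: ✓ → 484
order_id=16: ✓ → 354
order_id=17: ✓ → 193
order_id=18: ✓ → 180
order_id=19: ✓ → 207
order_id=20: ✓ → 142
order_id=21: ✓ → 450
west_avg = (352 + 314 + 357 + 88 + 296 + 484 + 354 + 193 + 180 + 207 + 142 + 450) / 12 = 284.75
—
[west_sum: region = 'west' OR priority = 2]
order_id=10: ✗
order_id=11: ✗
order_id=12: ✗
order_id=13: ✓ → 88
order_id=14: ✓ → 296
order_id=15: ✓ → 484
order_id=16: ✗
order_id=17: ✗
order_id=18: ✓ → 180
order_id=19: ✓ → 207
order_id=20: ✗
order_id=21: ✓ → 450
west_sum = 88 + 296 + 484 + 180 + 207 + 450 = 1705

west_avg=284.75, west_sum=1705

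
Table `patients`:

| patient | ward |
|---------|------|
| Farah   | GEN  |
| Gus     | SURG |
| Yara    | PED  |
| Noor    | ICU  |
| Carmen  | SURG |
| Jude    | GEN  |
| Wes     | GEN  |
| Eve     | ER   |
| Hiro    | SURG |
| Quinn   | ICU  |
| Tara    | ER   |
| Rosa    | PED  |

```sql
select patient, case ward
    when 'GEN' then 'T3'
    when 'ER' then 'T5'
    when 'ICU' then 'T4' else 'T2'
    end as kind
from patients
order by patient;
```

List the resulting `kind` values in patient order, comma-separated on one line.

patient=Carmen: ELSE → T2
patient=Eve: ward='ER' → T5
patient=Farah: ward='GEN' → T3
patient=Gus: ELSE → T2
patient=Hiro: ELSE → T2
patient=Jude: ward='GEN' → T3
patient=Noor: ward='ICU' → T4
patient=Quinn: ward='ICU' → T4
patient=Rosa: ELSE → T2
patient=Tara: ward='ER' → T5
patient=Wes: ward='GEN' → T3
patient=Yara: ELSE → T2

T2, T5, T3, T2, T2, T3, T4, T4, T2, T5, T3, T2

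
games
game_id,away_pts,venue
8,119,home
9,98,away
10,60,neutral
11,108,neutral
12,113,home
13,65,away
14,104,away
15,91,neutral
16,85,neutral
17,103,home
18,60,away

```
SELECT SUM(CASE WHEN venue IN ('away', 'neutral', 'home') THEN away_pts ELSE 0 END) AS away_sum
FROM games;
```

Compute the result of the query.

game_id=8: ✓ → 119
game_id=9: ✓ → 98
game_id=10: ✓ → 60
game_id=11: ✓ → 108
game_id=12: ✓ → 113
game_id=13: ✓ → 65
game_id=14: ✓ → 104
game_id=15: ✓ → 91
game_id=16: ✓ → 85
game_id=17: ✓ → 103
game_id=18: ✓ → 60
away_sum = 119 + 98 + 60 + 108 + 113 + 65 + 104 + 91 + 85 + 103 + 60 = 1006

1006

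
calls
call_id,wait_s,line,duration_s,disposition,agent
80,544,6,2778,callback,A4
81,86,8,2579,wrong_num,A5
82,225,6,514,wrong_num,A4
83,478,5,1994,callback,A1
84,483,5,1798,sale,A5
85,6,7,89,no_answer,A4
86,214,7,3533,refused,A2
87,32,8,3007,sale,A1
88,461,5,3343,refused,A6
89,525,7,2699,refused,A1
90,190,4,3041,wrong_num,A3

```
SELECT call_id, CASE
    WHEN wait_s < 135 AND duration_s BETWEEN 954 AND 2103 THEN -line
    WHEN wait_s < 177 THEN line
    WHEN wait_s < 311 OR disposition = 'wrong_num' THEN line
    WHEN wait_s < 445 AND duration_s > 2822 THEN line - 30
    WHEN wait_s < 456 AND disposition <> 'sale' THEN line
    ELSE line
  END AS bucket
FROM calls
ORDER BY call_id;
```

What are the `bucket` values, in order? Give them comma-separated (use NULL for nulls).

call_id=80: ELSE → 6
call_id=81: wait_s < 177 → 8
call_id=82: wait_s < 311 OR disposition = 'wrong_num' → 6
call_id=83: ELSE → 5
call_id=84: ELSE → 5
call_id=85: wait_s < 177 → 7
call_id=86: wait_s < 311 OR disposition = 'wrong_num' → 7
call_id=87: wait_s < 177 → 8
call_id=88: ELSE → 5
call_id=89: ELSE → 7
call_id=90: wait_s < 311 OR disposition = 'wrong_num' → 4

6, 8, 6, 5, 5, 7, 7, 8, 5, 7, 4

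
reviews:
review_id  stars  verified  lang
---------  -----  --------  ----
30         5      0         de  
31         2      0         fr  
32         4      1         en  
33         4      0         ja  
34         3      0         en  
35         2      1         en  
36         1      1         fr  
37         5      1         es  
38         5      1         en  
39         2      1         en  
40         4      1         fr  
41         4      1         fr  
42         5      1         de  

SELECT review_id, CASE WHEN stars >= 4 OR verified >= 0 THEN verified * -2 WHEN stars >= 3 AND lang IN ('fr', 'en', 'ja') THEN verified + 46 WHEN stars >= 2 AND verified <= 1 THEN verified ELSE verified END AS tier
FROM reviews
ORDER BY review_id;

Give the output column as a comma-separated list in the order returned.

review_id=30: stars >= 4 OR verified >= 0 → 0
review_id=31: stars >= 4 OR verified >= 0 → 0
review_id=32: stars >= 4 OR verified >= 0 → -2
review_id=33: stars >= 4 OR verified >= 0 → 0
review_id=34: stars >= 4 OR verified >= 0 → 0
review_id=35: stars >= 4 OR verified >= 0 → -2
review_id=36: stars >= 4 OR verified >= 0 → -2
review_id=37: stars >= 4 OR verified >= 0 → -2
review_id=38: stars >= 4 OR verified >= 0 → -2
review_id=39: stars >= 4 OR verified >= 0 → -2
review_id=40: stars >= 4 OR verified >= 0 → -2
review_id=41: stars >= 4 OR verified >= 0 → -2
review_id=42: stars >= 4 OR verified >= 0 → -2

0, 0, -2, 0, 0, -2, -2, -2, -2, -2, -2, -2, -2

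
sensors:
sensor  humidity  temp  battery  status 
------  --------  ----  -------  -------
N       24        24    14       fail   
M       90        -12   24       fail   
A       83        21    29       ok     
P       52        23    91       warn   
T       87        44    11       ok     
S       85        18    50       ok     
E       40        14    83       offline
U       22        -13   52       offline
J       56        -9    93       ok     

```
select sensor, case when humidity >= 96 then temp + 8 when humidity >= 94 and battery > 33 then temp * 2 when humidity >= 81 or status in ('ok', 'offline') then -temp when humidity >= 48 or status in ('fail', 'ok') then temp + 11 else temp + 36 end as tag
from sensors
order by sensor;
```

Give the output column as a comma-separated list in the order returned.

-21, -14, 9, 12, 35, 34, -18, -44, 13

sensor=A: humidity >= 81 or status in ('ok', 'offline') → -21
sensor=E: humidity >= 81 or status in ('ok', 'offline') → -14
sensor=J: humidity >= 81 or status in ('ok', 'offline') → 9
sensor=M: humidity >= 81 or status in ('ok', 'offline') → 12
sensor=N: humidity >= 48 or status in ('fail', 'ok') → 35
sensor=P: humidity >= 48 or status in ('fail', 'ok') → 34
sensor=S: humidity >= 81 or status in ('ok', 'offline') → -18
sensor=T: humidity >= 81 or status in ('ok', 'offline') → -44
sensor=U: humidity >= 81 or status in ('ok', 'offline') → 13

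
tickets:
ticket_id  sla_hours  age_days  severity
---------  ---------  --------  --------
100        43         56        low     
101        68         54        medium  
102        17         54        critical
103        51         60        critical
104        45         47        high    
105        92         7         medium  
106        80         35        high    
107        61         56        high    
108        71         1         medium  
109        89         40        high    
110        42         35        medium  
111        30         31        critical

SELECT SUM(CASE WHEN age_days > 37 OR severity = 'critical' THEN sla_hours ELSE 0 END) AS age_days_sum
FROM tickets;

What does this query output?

ticket_id=100: ✓ → 43
ticket_id=101: ✓ → 68
ticket_id=102: ✓ → 17
ticket_id=103: ✓ → 51
ticket_id=104: ✓ → 45
ticket_id=105: ✗
ticket_id=106: ✗
ticket_id=107: ✓ → 61
ticket_id=108: ✗
ticket_id=109: ✓ → 89
ticket_id=110: ✗
ticket_id=111: ✓ → 30
age_days_sum = 43 + 68 + 17 + 51 + 45 + 61 + 89 + 30 = 404

404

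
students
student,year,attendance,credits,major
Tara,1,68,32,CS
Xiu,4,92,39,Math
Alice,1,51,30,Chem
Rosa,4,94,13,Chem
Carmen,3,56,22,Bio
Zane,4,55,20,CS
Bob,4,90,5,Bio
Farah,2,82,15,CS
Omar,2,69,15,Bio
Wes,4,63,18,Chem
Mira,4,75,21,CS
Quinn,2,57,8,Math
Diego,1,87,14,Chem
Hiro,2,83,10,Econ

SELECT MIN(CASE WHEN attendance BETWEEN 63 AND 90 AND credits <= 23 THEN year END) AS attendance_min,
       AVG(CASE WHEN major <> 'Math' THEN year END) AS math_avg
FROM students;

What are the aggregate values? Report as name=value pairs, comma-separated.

attendance_min=1, math_avg=2.6666666667

[attendance_min: attendance BETWEEN 63 AND 90 AND credits <= 23]
student=Tara: ✗
student=Xiu: ✗
student=Alice: ✗
student=Rosa: ✗
student=Carmen: ✗
student=Zane: ✗
student=Bob: ✓ → 4
student=Farah: ✓ → 2
student=Omar: ✓ → 2
student=Wes: ✓ → 4
student=Mira: ✓ → 4
student=Quinn: ✗
student=Diego: ✓ → 1
student=Hiro: ✓ → 2
attendance_min = MIN(4, 2, 2, 4, 4, 1, 2) = 1
—
[math_avg: major <> 'Math']
student=Tara: ✓ → 1
student=Xiu: ✗
student=Alice: ✓ → 1
student=Rosa: ✓ → 4
student=Carmen: ✓ → 3
student=Zane: ✓ → 4
student=Bob: ✓ → 4
student=Farah: ✓ → 2
student=Omar: ✓ → 2
student=Wes: ✓ → 4
student=Mira: ✓ → 4
student=Quinn: ✗
student=Diego: ✓ → 1
student=Hiro: ✓ → 2
math_avg = (1 + 1 + 4 + 3 + 4 + 4 + 2 + 2 + 4 + 4 + 1 + 2) / 12 = 2.6666666667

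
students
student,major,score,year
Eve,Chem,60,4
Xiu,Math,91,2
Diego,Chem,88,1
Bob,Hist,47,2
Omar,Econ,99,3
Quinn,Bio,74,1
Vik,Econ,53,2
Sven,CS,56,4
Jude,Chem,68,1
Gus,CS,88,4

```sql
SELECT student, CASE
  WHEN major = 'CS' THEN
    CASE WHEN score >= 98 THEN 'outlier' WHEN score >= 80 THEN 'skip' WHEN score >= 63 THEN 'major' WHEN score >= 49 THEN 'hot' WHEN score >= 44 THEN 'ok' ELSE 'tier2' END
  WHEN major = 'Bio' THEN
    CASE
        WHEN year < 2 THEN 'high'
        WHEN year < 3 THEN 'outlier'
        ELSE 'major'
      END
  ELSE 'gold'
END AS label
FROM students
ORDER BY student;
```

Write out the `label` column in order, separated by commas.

gold, gold, gold, skip, gold, gold, high, hot, gold, gold

student=Bob: major='Hist' → outer ELSE → gold
student=Diego: major='Chem' → outer ELSE → gold
student=Eve: major='Chem' → outer ELSE → gold
student=Gus: major='CS' → inner[score >= 80] → skip
student=Jude: major='Chem' → outer ELSE → gold
student=Omar: major='Econ' → outer ELSE → gold
student=Quinn: major='Bio' → inner[year < 2] → high
student=Sven: major='CS' → inner[score >= 49] → hot
student=Vik: major='Econ' → outer ELSE → gold
student=Xiu: major='Math' → outer ELSE → gold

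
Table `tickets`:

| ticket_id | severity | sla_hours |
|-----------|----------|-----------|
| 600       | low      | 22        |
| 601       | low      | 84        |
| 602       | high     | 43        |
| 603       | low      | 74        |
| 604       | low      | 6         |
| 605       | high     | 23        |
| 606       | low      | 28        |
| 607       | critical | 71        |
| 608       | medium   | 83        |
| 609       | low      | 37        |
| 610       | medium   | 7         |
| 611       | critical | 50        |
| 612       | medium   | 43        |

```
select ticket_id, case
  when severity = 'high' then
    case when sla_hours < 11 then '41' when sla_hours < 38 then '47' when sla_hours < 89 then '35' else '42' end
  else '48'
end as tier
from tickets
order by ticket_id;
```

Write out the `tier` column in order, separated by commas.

ticket_id=600: severity='low' → outer ELSE → 48
ticket_id=601: severity='low' → outer ELSE → 48
ticket_id=602: severity='high' → inner[sla_hours < 89] → 35
ticket_id=603: severity='low' → outer ELSE → 48
ticket_id=604: severity='low' → outer ELSE → 48
ticket_id=605: severity='high' → inner[sla_hours < 38] → 47
ticket_id=606: severity='low' → outer ELSE → 48
ticket_id=607: severity='critical' → outer ELSE → 48
ticket_id=608: severity='medium' → outer ELSE → 48
ticket_id=609: severity='low' → outer ELSE → 48
ticket_id=610: severity='medium' → outer ELSE → 48
ticket_id=611: severity='critical' → outer ELSE → 48
ticket_id=612: severity='medium' → outer ELSE → 48

48, 48, 35, 48, 48, 47, 48, 48, 48, 48, 48, 48, 48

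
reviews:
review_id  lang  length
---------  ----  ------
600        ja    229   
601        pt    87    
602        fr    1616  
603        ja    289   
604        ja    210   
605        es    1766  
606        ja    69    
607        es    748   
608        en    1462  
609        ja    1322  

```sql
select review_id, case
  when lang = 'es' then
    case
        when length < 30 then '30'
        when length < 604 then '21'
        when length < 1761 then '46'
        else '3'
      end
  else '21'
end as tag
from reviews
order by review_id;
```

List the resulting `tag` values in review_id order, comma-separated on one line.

21, 21, 21, 21, 21, 3, 21, 46, 21, 21

review_id=600: lang='ja' → outer ELSE → 21
review_id=601: lang='pt' → outer ELSE → 21
review_id=602: lang='fr' → outer ELSE → 21
review_id=603: lang='ja' → outer ELSE → 21
review_id=604: lang='ja' → outer ELSE → 21
review_id=605: lang='es' → inner[ELSE] → 3
review_id=606: lang='ja' → outer ELSE → 21
review_id=607: lang='es' → inner[length < 1761] → 46
review_id=608: lang='en' → outer ELSE → 21
review_id=609: lang='ja' → outer ELSE → 21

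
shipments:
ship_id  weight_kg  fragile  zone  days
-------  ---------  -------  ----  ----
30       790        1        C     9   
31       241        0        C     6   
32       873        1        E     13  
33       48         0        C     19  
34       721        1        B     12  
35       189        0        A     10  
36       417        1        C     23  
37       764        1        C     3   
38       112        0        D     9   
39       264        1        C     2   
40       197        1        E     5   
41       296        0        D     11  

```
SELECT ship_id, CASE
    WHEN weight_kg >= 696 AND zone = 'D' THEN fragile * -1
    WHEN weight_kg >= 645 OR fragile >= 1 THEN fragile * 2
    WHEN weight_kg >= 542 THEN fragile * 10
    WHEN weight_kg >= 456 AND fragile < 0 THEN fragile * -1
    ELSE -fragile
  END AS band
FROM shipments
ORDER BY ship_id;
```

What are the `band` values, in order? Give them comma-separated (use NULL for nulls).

2, 0, 2, 0, 2, 0, 2, 2, 0, 2, 2, 0

ship_id=30: weight_kg >= 645 OR fragile >= 1 → 2
ship_id=31: ELSE → 0
ship_id=32: weight_kg >= 645 OR fragile >= 1 → 2
ship_id=33: ELSE → 0
ship_id=34: weight_kg >= 645 OR fragile >= 1 → 2
ship_id=35: ELSE → 0
ship_id=36: weight_kg >= 645 OR fragile >= 1 → 2
ship_id=37: weight_kg >= 645 OR fragile >= 1 → 2
ship_id=38: ELSE → 0
ship_id=39: weight_kg >= 645 OR fragile >= 1 → 2
ship_id=40: weight_kg >= 645 OR fragile >= 1 → 2
ship_id=41: ELSE → 0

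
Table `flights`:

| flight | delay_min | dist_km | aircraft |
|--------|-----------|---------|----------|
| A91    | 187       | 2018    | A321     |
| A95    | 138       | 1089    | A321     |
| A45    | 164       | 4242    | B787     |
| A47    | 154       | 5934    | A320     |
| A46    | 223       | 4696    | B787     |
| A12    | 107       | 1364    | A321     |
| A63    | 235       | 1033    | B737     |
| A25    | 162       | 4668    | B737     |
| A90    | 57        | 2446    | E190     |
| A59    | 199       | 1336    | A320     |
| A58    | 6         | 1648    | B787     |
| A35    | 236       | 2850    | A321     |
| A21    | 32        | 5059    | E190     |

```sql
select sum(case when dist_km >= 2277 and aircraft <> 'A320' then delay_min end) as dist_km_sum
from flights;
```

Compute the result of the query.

874

flight=A91: ✗
flight=A95: ✗
flight=A45: ✓ → 164
flight=A47: ✗
flight=A46: ✓ → 223
flight=A12: ✗
flight=A63: ✗
flight=A25: ✓ → 162
flight=A90: ✓ → 57
flight=A59: ✗
flight=A58: ✗
flight=A35: ✓ → 236
flight=A21: ✓ → 32
dist_km_sum = 164 + 223 + 162 + 57 + 236 + 32 = 874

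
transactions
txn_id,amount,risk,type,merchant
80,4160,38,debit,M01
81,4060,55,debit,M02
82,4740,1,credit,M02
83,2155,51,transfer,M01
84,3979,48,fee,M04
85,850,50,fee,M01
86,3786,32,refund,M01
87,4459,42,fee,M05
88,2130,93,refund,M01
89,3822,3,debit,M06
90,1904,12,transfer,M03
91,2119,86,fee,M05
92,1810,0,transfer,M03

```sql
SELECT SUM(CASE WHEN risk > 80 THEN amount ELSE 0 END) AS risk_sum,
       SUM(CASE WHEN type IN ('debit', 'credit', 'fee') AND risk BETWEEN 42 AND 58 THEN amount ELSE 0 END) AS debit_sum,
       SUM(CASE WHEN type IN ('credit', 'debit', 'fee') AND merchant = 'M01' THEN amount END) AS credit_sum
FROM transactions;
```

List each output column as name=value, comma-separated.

risk_sum=4249, debit_sum=13348, credit_sum=5010

[risk_sum: risk > 80]
txn_id=80: ✗
txn_id=81: ✗
txn_id=82: ✗
txn_id=83: ✗
txn_id=84: ✗
txn_id=85: ✗
txn_id=86: ✗
txn_id=87: ✗
txn_id=88: ✓ → 2130
txn_id=89: ✗
txn_id=90: ✗
txn_id=91: ✓ → 2119
txn_id=92: ✗
risk_sum = 2130 + 2119 = 4249
—
[debit_sum: type IN ('debit', 'credit', 'fee') AND risk BETWEEN 42 AND 58]
txn_id=80: ✗
txn_id=81: ✓ → 4060
txn_id=82: ✗
txn_id=83: ✗
txn_id=84: ✓ → 3979
txn_id=85: ✓ → 850
txn_id=86: ✗
txn_id=87: ✓ → 4459
txn_id=88: ✗
txn_id=89: ✗
txn_id=90: ✗
txn_id=91: ✗
txn_id=92: ✗
debit_sum = 4060 + 3979 + 850 + 4459 = 13348
—
[credit_sum: type IN ('credit', 'debit', 'fee') AND merchant = 'M01']
txn_id=80: ✓ → 4160
txn_id=81: ✗
txn_id=82: ✗
txn_id=83: ✗
txn_id=84: ✗
txn_id=85: ✓ → 850
txn_id=86: ✗
txn_id=87: ✗
txn_id=88: ✗
txn_id=89: ✗
txn_id=90: ✗
txn_id=91: ✗
txn_id=92: ✗
credit_sum = 4160 + 850 = 5010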